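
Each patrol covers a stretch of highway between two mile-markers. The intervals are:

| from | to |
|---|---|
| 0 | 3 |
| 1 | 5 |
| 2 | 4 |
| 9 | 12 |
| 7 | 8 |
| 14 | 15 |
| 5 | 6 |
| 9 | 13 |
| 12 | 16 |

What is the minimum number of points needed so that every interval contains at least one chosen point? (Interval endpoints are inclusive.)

5

Sort by right endpoint; whenever an interval is uncovered, place a point at its right end.
By right end: [0,3]  [2,4]  [1,5]  [5,6]  [7,8]  [9,12]  [9,13]  [14,15]  [12,16]
[0,3] uncovered → point at 3; [5,6] uncovered → point at 6; [7,8] uncovered → point at 8; [9,12] uncovered → point at 12; [14,15] uncovered → point at 15.
Points: 3, 6, 8, 12, 15 (5 total).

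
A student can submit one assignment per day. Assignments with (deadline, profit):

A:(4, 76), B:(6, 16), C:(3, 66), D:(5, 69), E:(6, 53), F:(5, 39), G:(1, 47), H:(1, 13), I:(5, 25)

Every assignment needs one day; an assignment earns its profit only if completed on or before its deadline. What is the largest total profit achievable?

350

Sort by profit descending; place each in the latest free slot ≤ its deadline.
By profit: A(d4,76), D(d5,69), C(d3,66), E(d6,53), G(d1,47), F(d5,39), I(d5,25), B(d6,16), H(d1,13)
A→slot 4; D→slot 5; C→slot 3; E→slot 6; G→slot 1; F→slot 2; I skipped; B skipped; H skipped.
Profit = 47 + 39 + 66 + 76 + 69 + 53 = 350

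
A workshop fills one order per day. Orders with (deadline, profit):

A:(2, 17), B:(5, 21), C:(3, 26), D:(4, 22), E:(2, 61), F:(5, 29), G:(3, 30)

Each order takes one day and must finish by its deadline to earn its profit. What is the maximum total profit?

168

By profit: E(d2,61), G(d3,30), F(d5,29), C(d3,26), D(d4,22), B(d5,21), A(d2,17)
E→slot 2; G→slot 3; F→slot 5; C→slot 1; D→slot 4; B skipped; A skipped.
Profit = 26 + 61 + 30 + 22 + 29 = 168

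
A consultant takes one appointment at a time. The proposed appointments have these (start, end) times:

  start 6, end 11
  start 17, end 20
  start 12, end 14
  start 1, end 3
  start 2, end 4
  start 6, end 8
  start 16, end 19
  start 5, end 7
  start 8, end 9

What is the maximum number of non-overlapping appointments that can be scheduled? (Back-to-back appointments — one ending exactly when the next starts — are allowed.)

Order by finish time; keep every interval that doesn't clash with the previous kept one.
Sorted by end: (1,3)  (2,4)  (5,7)  (6,8)  (8,9)  (6,11)  (12,14)  (16,19)  (17,20)
take (1,3); take (5,7); take (8,9); take (12,14); take (16,19).
Selected 5 appointments.

5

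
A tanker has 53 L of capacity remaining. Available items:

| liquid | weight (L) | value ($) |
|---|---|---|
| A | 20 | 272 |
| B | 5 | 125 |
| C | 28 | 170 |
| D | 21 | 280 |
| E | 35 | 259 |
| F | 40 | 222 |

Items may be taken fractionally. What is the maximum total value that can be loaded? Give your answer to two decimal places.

Order: B (125/5=25.00) > A (272/20=13.60) > D (280/21=13.33) > E (259/35=7.40) > C (170/28=6.07) > F (222/40=5.55)
Fill: take B (5 @ 125) → take A (20 @ 272) → take D (21 @ 280) → take 7/35 of E → 51.80; 53/53 used.
Total value = 728.80

728.80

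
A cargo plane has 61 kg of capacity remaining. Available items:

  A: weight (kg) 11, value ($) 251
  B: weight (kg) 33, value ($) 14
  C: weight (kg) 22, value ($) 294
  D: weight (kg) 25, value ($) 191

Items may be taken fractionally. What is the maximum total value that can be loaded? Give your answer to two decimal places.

737.27

Greedy by value/weight ratio, highest first.
Order: A (251/11=22.82) > C (294/22=13.36) > D (191/25=7.64) > B (14/33=0.42)
Fill: take A (11 @ 251) → take C (22 @ 294) → take D (25 @ 191) → take 3/33 of B → 1.27; 61/61 used.
Total value = 737.27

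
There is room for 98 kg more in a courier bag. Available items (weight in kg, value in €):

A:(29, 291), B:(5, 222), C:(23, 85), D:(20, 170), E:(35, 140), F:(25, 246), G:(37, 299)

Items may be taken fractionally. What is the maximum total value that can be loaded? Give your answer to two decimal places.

1082.54

Ratios (sorted): B 44.40, A 10.03, F 9.84, D 8.50, G 8.08, E 4.00, C 3.70
take B (5 @ 222); take A (29 @ 291); take F (25 @ 246); take D (20 @ 170); take 19/37 of G → 153.54. Capacity used 98/98.
Total value = 1082.54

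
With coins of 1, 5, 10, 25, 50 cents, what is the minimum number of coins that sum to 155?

155 = 3×50 + 1×5
Total coins = 3 + 1 = 4

4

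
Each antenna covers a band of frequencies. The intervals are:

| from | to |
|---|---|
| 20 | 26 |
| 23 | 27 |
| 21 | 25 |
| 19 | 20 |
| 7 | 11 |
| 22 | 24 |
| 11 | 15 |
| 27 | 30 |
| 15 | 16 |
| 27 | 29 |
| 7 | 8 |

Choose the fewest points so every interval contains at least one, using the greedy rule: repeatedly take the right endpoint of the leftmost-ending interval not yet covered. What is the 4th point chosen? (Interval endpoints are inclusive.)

Sort by right endpoint; whenever an interval is uncovered, place a point at its right end.
By right end: [7,8]  [7,11]  [11,15]  [15,16]  [19,20]  [22,24]  [21,25]  [20,26]  [23,27]  [27,29]  [27,30]
[7,8] uncovered → point at 8; [11,15] uncovered → point at 15; [19,20] uncovered → point at 20; [22,24] uncovered → point at 24; [27,29] uncovered → point at 29.
Points: 8, 15, 20, 24, 29 (5 total).

24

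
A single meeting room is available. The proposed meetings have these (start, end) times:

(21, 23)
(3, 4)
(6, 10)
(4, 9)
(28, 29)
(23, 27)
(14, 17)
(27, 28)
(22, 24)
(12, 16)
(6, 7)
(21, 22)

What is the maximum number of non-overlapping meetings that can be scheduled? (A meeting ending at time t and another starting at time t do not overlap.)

Sort by end time and greedily take each interval whose start is ≥ the last chosen end.
By end time: (3,4), (6,7), (4,9), (6,10), (12,16), (14,17), (21,22), (21,23), (22,24), (23,27), (27,28), (28,29).
Pick (3,4); next start ≥ 4 → (6,7); next start ≥ 7 → (12,16); next start ≥ 16 → (21,22); next start ≥ 22 → (22,24); next start ≥ 24 → (27,28); next start ≥ 28 → (28,29).
Selected 7 meetings.

7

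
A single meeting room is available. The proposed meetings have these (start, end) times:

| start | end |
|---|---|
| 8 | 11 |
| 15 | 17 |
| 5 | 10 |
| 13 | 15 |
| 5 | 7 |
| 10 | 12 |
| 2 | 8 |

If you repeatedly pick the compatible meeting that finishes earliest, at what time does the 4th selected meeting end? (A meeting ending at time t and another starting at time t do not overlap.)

Sorted by end: (5,7)  (2,8)  (5,10)  (8,11)  (10,12)  (13,15)  (15,17)
take (5,7); skip (2,8); take (8,11); take (13,15); take (15,17).
Selected: (5,7) (8,11) (13,15) (15,17)

17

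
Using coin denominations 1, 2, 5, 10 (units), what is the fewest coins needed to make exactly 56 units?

56 = 5×10 + 1×5 + 1×1
Total coins = 5 + 1 + 1 = 7

7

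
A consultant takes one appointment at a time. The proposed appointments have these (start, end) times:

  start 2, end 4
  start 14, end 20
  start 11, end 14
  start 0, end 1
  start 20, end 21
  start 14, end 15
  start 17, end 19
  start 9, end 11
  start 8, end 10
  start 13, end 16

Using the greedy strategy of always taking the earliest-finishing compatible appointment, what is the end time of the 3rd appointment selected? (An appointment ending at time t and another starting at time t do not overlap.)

Sorted by end: (0,1)  (2,4)  (8,10)  (9,11)  (11,14)  (14,15)  (13,16)  (17,19)  (14,20)  (20,21)
take (0,1); take (2,4); take (8,10); take (11,14); take (14,15); take (17,19); take (20,21).
Selected: (0,1) (2,4) (8,10) (11,14) (14,15) (17,19) (20,21)

10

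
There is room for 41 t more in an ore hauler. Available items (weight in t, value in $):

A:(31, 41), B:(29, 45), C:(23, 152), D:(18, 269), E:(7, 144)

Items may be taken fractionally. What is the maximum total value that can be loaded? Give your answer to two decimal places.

Sort by value per unit weight and fill in that order.
Order: E (144/7=20.57) > D (269/18=14.94) > C (152/23=6.61) > B (45/29=1.55) > A (41/31=1.32)
Fill: take E (7 @ 144) → take D (18 @ 269) → take 16/23 of C → 105.74; 41/41 used.
Total value = 518.74

518.74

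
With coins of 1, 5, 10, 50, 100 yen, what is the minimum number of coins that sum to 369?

10

369 = 3×100 + 1×50 + 1×10 + 1×5 + 4×1
Total coins = 3 + 1 + 1 + 1 + 4 = 10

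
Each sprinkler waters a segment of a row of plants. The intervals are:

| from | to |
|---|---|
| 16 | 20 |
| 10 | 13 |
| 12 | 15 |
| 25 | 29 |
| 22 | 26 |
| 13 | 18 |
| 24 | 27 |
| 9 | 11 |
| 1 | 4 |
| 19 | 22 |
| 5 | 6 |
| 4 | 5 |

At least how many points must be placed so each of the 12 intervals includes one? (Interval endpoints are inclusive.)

6

Process intervals by earliest right end; each time one isn't hit yet, stab at its right endpoint.
By right end: [1,4]  [4,5]  [5,6]  [9,11]  [10,13]  [12,15]  [13,18]  [16,20]  [19,22]  [22,26]  [24,27]  [25,29]
[1,4] uncovered → point at 4; [5,6] uncovered → point at 6; [9,11] uncovered → point at 11; [12,15] uncovered → point at 15; [16,20] uncovered → point at 20; [22,26] uncovered → point at 26.
Points: 4, 6, 11, 15, 20, 26 (6 total).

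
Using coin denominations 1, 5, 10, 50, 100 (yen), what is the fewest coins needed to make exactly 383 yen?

10

Greedy: take as many of the largest coin as possible, then repeat with the remainder.
383 = 3×100 + 1×50 + 3×10 + 3×1
Total coins = 3 + 1 + 3 + 3 = 10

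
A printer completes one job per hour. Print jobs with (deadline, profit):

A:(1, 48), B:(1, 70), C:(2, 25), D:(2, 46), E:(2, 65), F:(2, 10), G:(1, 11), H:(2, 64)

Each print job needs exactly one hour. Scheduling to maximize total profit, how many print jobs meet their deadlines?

By profit: B(d1,70), E(d2,65), H(d2,64), A(d1,48), D(d2,46), C(d2,25), G(d1,11), F(d2,10)
B→slot 1; E→slot 2; H skipped; A skipped; D skipped; C skipped; G skipped; F skipped.
2 of 8 scheduled.

2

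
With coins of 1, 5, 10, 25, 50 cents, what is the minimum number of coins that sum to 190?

6

190 = 3×50 + 1×25 + 1×10 + 1×5
Total coins = 3 + 1 + 1 + 1 = 6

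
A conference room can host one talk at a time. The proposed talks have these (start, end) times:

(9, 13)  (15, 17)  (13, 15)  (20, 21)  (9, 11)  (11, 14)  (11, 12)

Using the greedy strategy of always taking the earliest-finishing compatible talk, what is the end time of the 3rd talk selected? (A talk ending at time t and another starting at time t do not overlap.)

Order by finish time; keep every interval that doesn't clash with the previous kept one.
By end time: (9,11), (11,12), (9,13), (11,14), (13,15), (15,17), (20,21).
Pick (9,11); next start ≥ 11 → (11,12); next start ≥ 12 → (13,15); next start ≥ 15 → (15,17); next start ≥ 17 → (20,21).
Selected: (9,11) (11,12) (13,15) (15,17) (20,21)

15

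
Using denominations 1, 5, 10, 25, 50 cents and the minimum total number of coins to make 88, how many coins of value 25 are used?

Greedy: take as many of the largest coin as possible, then repeat with the remainder.
88 = 1×50 + 1×25 + 1×10 + 3×1
Count of 25: 1

1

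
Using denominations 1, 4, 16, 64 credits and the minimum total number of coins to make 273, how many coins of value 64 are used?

4

273 = 4×64 + 1×16 + 1×1
Count of 64: 4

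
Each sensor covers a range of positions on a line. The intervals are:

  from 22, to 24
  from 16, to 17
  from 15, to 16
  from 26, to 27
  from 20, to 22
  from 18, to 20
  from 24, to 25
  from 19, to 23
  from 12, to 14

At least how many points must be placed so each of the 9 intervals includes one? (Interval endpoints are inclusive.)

5

Sorted: [12,14] [15,16] [16,17] [18,20] [20,22] [19,23] [22,24] [24,25] [26,27]
{[12,14]} hit by 14; {[15,16],[16,17]} hit by 16; {[18,20],[20,22],[19,23]} hit by 20; {[22,24],[24,25]} hit by 24; {[26,27]} hit by 27.
Points: 14, 16, 20, 24, 27 (5 total).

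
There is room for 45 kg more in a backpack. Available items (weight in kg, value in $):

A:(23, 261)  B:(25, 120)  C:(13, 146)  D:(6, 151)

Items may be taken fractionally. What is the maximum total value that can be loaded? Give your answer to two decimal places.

572.40

Ratios (sorted): D 25.17, A 11.35, C 11.23, B 4.80
take D (6 @ 151); take A (23 @ 261); take C (13 @ 146); take 3/25 of B → 14.40. Capacity used 45/45.
Total value = 572.40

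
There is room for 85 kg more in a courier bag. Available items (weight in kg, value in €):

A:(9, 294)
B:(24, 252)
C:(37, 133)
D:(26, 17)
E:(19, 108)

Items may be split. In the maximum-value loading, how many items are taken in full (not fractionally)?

Greedy by value/weight ratio, highest first.
Ratios (sorted): A 32.67, B 10.50, E 5.68, C 3.59, D 0.65
take A (9 @ 294); take B (24 @ 252); take E (19 @ 108); take 33/37 of C → 118.62. Capacity used 85/85.
3 item(s) taken whole; one partial (take 33/37 of C).

3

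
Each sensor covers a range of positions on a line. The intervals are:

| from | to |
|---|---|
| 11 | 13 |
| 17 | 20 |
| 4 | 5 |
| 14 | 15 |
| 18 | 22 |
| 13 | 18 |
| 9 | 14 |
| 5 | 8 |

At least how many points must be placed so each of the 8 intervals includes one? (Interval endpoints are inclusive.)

4

Process intervals by earliest right end; each time one isn't hit yet, stab at its right endpoint.
By right end: [4,5]  [5,8]  [11,13]  [9,14]  [14,15]  [13,18]  [17,20]  [18,22]
[4,5] uncovered → point at 5; [11,13] uncovered → point at 13; [14,15] uncovered → point at 15; [17,20] uncovered → point at 20.
Points: 5, 13, 15, 20 (4 total).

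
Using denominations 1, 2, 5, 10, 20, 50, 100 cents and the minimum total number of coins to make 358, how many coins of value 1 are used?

358 − 3×100→58 − 1×50→8 − 1×5→3 − 1×2→1 − 1×1→0
Count of 1: 1

1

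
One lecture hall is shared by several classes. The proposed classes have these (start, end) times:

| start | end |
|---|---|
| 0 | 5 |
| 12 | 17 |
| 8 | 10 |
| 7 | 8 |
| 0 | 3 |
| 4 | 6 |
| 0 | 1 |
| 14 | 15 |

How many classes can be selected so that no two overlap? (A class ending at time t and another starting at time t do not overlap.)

Sort by end time and greedily take each interval whose start is ≥ the last chosen end.
Sorted by end: (0,1)  (0,3)  (0,5)  (4,6)  (7,8)  (8,10)  (14,15)  (12,17)
take (0,1); skip (0,5); take (4,6); take (7,8); take (8,10); take (14,15).
Selected 5 classes.

5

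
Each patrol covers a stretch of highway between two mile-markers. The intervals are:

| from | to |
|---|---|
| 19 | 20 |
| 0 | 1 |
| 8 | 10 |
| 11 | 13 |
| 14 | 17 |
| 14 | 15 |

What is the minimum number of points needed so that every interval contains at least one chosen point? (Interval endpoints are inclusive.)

Sort by right endpoint; whenever an interval is uncovered, place a point at its right end.
By right end: [0,1]  [8,10]  [11,13]  [14,15]  [14,17]  [19,20]
[0,1] uncovered → point at 1; [8,10] uncovered → point at 10; [11,13] uncovered → point at 13; [14,15] uncovered → point at 15; [19,20] uncovered → point at 20.
Points: 1, 10, 13, 15, 20 (5 total).

5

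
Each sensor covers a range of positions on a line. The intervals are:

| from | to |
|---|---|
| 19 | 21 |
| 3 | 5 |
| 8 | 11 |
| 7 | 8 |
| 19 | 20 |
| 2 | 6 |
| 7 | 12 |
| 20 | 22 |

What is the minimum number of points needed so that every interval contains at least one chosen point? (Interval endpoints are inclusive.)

Process intervals by earliest right end; each time one isn't hit yet, stab at its right endpoint.
Sorted: [3,5] [2,6] [7,8] [8,11] [7,12] [19,20] [19,21] [20,22]
{[3,5],[2,6]} hit by 5; {[7,8],[8,11],[7,12]} hit by 8; {[19,20],[19,21],[20,22]} hit by 20.
Points: 5, 8, 20 (3 total).

3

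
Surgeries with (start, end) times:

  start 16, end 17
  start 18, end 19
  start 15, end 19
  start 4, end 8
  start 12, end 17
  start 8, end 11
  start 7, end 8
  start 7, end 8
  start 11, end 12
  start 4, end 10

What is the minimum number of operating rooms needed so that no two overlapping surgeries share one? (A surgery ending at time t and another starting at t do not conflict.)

starts: [4, 4, 7, 7, 8, 11, 12, 15, 16, 18]
ends:   [8, 8, 8, 10, 11, 12, 17, 17, 19, 19]
s4→1 s4→2 s7→3 s7→4  — peak 4.

4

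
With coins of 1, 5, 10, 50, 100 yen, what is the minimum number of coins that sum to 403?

Use the largest denomination that fits, subtract, and repeat.
403 − 4×100→3 − 3×1→0
Total coins = 4 + 3 = 7

7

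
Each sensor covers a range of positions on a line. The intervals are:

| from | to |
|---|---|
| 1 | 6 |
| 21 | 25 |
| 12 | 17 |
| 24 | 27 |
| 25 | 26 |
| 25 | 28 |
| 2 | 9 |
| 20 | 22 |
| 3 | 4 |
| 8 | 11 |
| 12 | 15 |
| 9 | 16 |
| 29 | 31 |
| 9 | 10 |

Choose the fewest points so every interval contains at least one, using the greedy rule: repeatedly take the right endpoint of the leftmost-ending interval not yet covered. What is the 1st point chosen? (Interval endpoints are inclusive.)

Sort by right endpoint; whenever an interval is uncovered, place a point at its right end.
By right end: [3,4]  [1,6]  [2,9]  [9,10]  [8,11]  [12,15]  [9,16]  [12,17]  [20,22]  [21,25]  [25,26]  [24,27]  [25,28]  [29,31]
[3,4] uncovered → point at 4; [9,10] uncovered → point at 10; [12,15] uncovered → point at 15; [20,22] uncovered → point at 22; [25,26] uncovered → point at 26; [29,31] uncovered → point at 31.
Points: 4, 10, 15, 22, 26, 31 (6 total).

4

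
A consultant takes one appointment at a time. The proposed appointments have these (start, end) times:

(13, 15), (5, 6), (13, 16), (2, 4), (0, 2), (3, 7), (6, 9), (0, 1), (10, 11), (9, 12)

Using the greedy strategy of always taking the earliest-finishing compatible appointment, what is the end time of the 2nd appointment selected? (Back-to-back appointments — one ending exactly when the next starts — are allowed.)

4

Greedy by earliest finish: after sorting by end time, pick each interval compatible with the last pick.
By end time: (0,1), (0,2), (2,4), (5,6), (3,7), (6,9), (10,11), (9,12), (13,15), (13,16).
Pick (0,1); next start ≥ 1 → (2,4); next start ≥ 4 → (5,6); next start ≥ 6 → (6,9); next start ≥ 9 → (10,11); next start ≥ 11 → (13,15).
Selected: (0,1) (2,4) (5,6) (6,9) (10,11) (13,15)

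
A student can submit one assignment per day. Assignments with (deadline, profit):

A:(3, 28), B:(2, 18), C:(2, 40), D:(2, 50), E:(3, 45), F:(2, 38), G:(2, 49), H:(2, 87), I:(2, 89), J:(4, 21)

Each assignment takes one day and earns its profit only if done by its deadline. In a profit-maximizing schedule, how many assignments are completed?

4

By profit: I(d2,89), H(d2,87), D(d2,50), G(d2,49), E(d3,45), C(d2,40), F(d2,38), A(d3,28), J(d4,21), B(d2,18)
I→slot 2; H→slot 1; D skipped; G skipped; E→slot 3; C skipped; F skipped; A skipped; J→slot 4; B skipped.
4 of 10 scheduled.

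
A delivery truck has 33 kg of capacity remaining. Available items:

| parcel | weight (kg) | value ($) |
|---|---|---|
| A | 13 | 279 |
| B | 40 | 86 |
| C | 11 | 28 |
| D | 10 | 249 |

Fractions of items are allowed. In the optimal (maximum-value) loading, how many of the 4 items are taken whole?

2

Greedy by value/weight ratio, highest first.
Ratios (sorted): D 24.90, A 21.46, C 2.55, B 2.15
take D (10 @ 249); take A (13 @ 279); take 10/11 of C → 25.45. Capacity used 33/33.
2 item(s) taken whole; one partial (take 10/11 of C).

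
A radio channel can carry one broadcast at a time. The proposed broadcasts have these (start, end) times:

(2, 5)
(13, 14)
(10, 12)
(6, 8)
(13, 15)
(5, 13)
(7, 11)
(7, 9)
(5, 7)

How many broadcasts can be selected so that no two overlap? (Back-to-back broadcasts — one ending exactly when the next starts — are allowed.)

Order by finish time; keep every interval that doesn't clash with the previous kept one.
Sorted by end: (2,5)  (5,7)  (6,8)  (7,9)  (7,11)  (10,12)  (5,13)  (13,14)  (13,15)
take (2,5); take (5,7); take (7,9); take (10,12); take (13,14); skip (13,15).
Selected 5 broadcasts.

5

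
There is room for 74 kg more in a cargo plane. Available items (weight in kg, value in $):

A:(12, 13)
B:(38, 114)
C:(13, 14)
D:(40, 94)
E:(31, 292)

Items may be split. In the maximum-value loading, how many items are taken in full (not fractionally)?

Order: E (292/31=9.42) > B (114/38=3.00) > D (94/40=2.35) > A (13/12=1.08) > C (14/13=1.08)
Fill: take E (31 @ 292) → take B (38 @ 114) → take 5/40 of D → 11.75; 74/74 used.
2 item(s) taken whole; one partial (take 5/40 of D).

2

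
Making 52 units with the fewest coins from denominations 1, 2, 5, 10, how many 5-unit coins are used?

52 = 5×10 + 1×2
Count of 5: 0

0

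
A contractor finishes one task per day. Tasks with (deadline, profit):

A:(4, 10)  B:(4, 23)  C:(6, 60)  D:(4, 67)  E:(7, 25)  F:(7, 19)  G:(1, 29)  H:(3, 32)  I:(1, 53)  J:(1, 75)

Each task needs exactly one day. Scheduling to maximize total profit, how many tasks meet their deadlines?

Profit order: J=75 D=67 C=60 I=53 H=32 G=29 E=25 B=23 F=19 A=10
Assign: J→slot 1, D→slot 4, C→slot 6, I skipped, H→slot 3, G skipped, E→slot 7, B→slot 2, F→slot 5, A skipped.
Slots: [1:J] [2:B] [3:H] [4:D] [5:F] [6:C] [7:E]
7 of 10 scheduled.

7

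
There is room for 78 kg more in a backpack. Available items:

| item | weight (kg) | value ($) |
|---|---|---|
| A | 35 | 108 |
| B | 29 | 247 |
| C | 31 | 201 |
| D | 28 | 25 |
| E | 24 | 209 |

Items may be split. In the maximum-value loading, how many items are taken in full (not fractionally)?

2

Sort by value per unit weight and fill in that order.
Ratios (sorted): E 8.71, B 8.52, C 6.48, A 3.09, D 0.89
take E (24 @ 209); take B (29 @ 247); take 25/31 of C → 162.10. Capacity used 78/78.
2 item(s) taken whole; one partial (take 25/31 of C).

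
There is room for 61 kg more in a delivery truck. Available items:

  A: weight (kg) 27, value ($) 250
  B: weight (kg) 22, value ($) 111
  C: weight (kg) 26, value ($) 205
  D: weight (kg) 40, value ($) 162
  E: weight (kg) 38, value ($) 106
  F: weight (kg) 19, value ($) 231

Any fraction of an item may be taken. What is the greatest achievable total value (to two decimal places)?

Greedy by value/weight ratio, highest first.
Order: F (231/19=12.16) > A (250/27=9.26) > C (205/26=7.88) > B (111/22=5.05) > D (162/40=4.05) > E (106/38=2.79)
Fill: take F (19 @ 231) → take A (27 @ 250) → take 15/26 of C → 118.27; 61/61 used.
Total value = 599.27

599.27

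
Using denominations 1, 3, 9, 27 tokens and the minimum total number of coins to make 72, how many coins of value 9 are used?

2

Use the largest denomination that fits, subtract, and repeat.
72 − 2×27→18 − 2×9→0
Count of 9: 2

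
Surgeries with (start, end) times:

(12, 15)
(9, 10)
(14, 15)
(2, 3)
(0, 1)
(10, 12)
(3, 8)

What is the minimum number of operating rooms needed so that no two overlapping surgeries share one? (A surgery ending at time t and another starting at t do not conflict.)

The answer is the maximum number of intervals overlapping at any instant.
starts: [0, 2, 3, 9, 10, 12, 14]
ends:   [1, 3, 8, 10, 12, 15, 15]
s0→1 e1→0 s2→1 e3→0 s3→1 e8→0 s9→1 e10→0 s10→1 e12→0 s12→1 s14→2  — peak 2.

2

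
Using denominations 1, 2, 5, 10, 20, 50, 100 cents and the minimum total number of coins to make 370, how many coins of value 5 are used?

370 = 3×100 + 1×50 + 1×20
Count of 5: 0

0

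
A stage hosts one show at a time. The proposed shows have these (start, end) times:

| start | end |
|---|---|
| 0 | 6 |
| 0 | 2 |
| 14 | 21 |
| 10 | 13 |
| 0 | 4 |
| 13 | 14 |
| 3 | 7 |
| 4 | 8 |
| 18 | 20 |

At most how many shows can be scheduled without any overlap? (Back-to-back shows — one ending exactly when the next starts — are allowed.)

5

By end time: (0,2), (0,4), (0,6), (3,7), (4,8), (10,13), (13,14), (18,20), (14,21).
Pick (0,2); next start ≥ 2 → (3,7); next start ≥ 7 → (10,13); next start ≥ 13 → (13,14); next start ≥ 14 → (18,20).
Selected 5 shows.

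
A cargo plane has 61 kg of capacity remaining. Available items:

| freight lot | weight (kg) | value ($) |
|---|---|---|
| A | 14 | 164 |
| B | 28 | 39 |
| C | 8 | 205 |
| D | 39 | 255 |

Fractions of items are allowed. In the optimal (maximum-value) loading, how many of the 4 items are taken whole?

3

Greedy by value/weight ratio, highest first.
Ratios (sorted): C 25.62, A 11.71, D 6.54, B 1.39
take C (8 @ 205); take A (14 @ 164); take D (39 @ 255). Capacity used 61/61.
3 item(s) taken whole.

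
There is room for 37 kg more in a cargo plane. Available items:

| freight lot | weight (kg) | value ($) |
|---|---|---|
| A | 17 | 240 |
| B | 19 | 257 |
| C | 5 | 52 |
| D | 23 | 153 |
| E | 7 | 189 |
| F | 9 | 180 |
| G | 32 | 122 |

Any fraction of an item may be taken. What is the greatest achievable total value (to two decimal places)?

Sort by value per unit weight and fill in that order.
Order: E (189/7=27.00) > F (180/9=20.00) > A (240/17=14.12) > B (257/19=13.53) > C (52/5=10.40) > D (153/23=6.65) > G (122/32=3.81)
Fill: take E (7 @ 189) → take F (9 @ 180) → take A (17 @ 240) → take 4/19 of B → 54.11; 37/37 used.
Total value = 663.11

663.11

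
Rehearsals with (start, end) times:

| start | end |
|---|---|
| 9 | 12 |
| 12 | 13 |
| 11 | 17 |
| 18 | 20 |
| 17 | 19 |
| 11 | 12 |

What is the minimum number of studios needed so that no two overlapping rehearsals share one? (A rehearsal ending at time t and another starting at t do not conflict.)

3

starts: [9, 11, 11, 12, 17, 18]
ends:   [12, 12, 13, 17, 19, 20]
s9→1 s11→2 s11→3  — peak 3.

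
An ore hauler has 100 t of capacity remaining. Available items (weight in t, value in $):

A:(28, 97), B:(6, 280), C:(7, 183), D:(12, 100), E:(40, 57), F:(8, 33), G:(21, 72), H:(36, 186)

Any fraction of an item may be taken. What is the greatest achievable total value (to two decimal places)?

889.29

Sort by value per unit weight and fill in that order.
Ratios (sorted): B 46.67, C 26.14, D 8.33, H 5.17, F 4.12, A 3.46, G 3.43, E 1.43
take B (6 @ 280); take C (7 @ 183); take D (12 @ 100); take H (36 @ 186); take F (8 @ 33); take A (28 @ 97); take 3/21 of G → 10.29. Capacity used 100/100.
Total value = 889.29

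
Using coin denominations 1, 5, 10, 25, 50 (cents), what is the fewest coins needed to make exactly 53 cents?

Greedy: take as many of the largest coin as possible, then repeat with the remainder.
53 − 1×50→3 − 3×1→0
Total coins = 1 + 3 = 4

4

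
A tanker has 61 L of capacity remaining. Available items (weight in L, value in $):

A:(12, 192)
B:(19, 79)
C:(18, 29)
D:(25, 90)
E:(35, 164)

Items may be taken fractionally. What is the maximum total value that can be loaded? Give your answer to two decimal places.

Greedy by value/weight ratio, highest first.
Ratios (sorted): A 16.00, E 4.69, B 4.16, D 3.60, C 1.61
take A (12 @ 192); take E (35 @ 164); take 14/19 of B → 58.21. Capacity used 61/61.
Total value = 414.21

414.21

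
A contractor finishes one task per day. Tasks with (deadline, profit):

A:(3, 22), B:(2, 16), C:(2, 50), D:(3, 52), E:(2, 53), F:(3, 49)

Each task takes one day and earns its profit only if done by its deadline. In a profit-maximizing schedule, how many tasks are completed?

Sort by profit descending; place each in the latest free slot ≤ its deadline.
By profit: E(d2,53), D(d3,52), C(d2,50), F(d3,49), A(d3,22), B(d2,16)
E→slot 2; D→slot 3; C→slot 1; F skipped; A skipped; B skipped.
3 of 6 scheduled.

3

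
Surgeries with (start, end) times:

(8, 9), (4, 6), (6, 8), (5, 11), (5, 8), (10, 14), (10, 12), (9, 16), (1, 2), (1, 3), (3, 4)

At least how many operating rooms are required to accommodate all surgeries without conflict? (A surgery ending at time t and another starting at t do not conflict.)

starts: [1, 1, 3, 4, 5, 5, 6, 8, 9, 10, 10]
ends:   [2, 3, 4, 6, 8, 8, 9, 11, 12, 14, 16]
s1→1 s1→2 e2→1 e3→0 s3→1 e4→0 s4→1 s5→2 s5→3 e6→2 s6→3 e8→2 e8→1 s8→2 e9→1 s9→2 s10→3 s10→4  — peak 4.

4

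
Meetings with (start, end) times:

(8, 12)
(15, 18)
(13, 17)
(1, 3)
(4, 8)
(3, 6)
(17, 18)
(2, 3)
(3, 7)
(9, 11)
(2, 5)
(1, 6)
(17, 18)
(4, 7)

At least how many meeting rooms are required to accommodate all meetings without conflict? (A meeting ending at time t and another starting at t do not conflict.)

6

Events (time:±→running): 1:+→1 1:+→2 2:+→3 2:+→4 3:-→3 3:-→2 3:+→3 3:+→4 4:+→5 4:+→6 … peak 6.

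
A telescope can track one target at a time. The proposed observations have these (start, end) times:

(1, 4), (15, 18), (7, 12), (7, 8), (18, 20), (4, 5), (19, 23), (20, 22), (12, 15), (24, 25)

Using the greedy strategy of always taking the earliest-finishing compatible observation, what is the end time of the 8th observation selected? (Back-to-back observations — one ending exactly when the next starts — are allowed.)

Greedy by earliest finish: after sorting by end time, pick each interval compatible with the last pick.
By end time: (1,4), (4,5), (7,8), (7,12), (12,15), (15,18), (18,20), (20,22), (19,23), (24,25).
Pick (1,4); next start ≥ 4 → (4,5); next start ≥ 5 → (7,8); next start ≥ 8 → (12,15); next start ≥ 15 → (15,18); next start ≥ 18 → (18,20); next start ≥ 20 → (20,22); next start ≥ 22 → (24,25).
Selected: (1,4) (4,5) (7,8) (12,15) (15,18) (18,20) (20,22) (24,25)

25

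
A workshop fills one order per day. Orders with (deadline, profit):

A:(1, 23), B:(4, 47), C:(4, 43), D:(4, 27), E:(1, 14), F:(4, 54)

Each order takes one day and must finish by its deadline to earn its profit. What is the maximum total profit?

By profit: F(d4,54), B(d4,47), C(d4,43), D(d4,27), A(d1,23), E(d1,14)
F→slot 4; B→slot 3; C→slot 2; D→slot 1; A skipped; E skipped.
Profit = 27 + 43 + 47 + 54 = 171

171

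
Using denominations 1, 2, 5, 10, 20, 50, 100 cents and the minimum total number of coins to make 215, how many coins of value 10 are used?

1

Use the largest denomination that fits, subtract, and repeat.
215 = 2×100 + 1×10 + 1×5
Count of 10: 1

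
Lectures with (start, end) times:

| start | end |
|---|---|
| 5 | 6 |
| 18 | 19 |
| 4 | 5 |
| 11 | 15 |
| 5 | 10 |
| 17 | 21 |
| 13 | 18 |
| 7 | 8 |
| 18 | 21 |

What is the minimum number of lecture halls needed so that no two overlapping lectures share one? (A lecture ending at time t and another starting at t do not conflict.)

3

Events (time:±→running): 4:+→1 5:-→0 5:+→1 5:+→2 6:-→1 7:+→2 8:-→1 10:-→0 11:+→1 13:+→2 15:-→1 17:+→2 18:-→1 18:+→2 18:+→3 … peak 3.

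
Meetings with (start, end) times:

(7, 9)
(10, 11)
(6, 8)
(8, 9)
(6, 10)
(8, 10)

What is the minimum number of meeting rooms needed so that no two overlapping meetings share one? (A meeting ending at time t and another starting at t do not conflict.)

The answer is the maximum number of intervals overlapping at any instant.
starts: [6, 6, 7, 8, 8, 10]
ends:   [8, 9, 9, 10, 10, 11]
s6→1 s6→2 s7→3 e8→2 s8→3 s8→4  — peak 4.

4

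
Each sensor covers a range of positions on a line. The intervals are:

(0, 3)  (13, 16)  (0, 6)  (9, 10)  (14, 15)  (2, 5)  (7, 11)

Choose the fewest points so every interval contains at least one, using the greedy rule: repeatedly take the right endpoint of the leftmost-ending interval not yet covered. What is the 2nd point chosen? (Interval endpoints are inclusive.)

Sort by right endpoint; whenever an interval is uncovered, place a point at its right end.
By right end: [0,3]  [2,5]  [0,6]  [9,10]  [7,11]  [14,15]  [13,16]
[0,3] uncovered → point at 3; [9,10] uncovered → point at 10; [14,15] uncovered → point at 15.
Points: 3, 10, 15 (3 total).

10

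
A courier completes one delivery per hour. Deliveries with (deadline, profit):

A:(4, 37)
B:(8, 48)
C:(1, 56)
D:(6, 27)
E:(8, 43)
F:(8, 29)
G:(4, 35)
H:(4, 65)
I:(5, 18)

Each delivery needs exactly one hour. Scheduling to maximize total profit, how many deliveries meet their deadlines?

Sort by profit descending; place each in the latest free slot ≤ its deadline.
By profit: H(d4,65), C(d1,56), B(d8,48), E(d8,43), A(d4,37), G(d4,35), F(d8,29), D(d6,27), I(d5,18)
H→slot 4; C→slot 1; B→slot 8; E→slot 7; A→slot 3; G→slot 2; F→slot 6; D→slot 5; I skipped.
8 of 9 scheduled.

8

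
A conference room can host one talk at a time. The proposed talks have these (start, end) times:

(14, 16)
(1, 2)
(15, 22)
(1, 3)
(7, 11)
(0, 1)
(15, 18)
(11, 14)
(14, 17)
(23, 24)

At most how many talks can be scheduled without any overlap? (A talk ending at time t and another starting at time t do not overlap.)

6

Greedy by earliest finish: after sorting by end time, pick each interval compatible with the last pick.
By end time: (0,1), (1,2), (1,3), (7,11), (11,14), (14,16), (14,17), (15,18), (15,22), (23,24).
Pick (0,1); next start ≥ 1 → (1,2); next start ≥ 2 → (7,11); next start ≥ 11 → (11,14); next start ≥ 14 → (14,16); next start ≥ 16 → (23,24).
Selected 6 talks.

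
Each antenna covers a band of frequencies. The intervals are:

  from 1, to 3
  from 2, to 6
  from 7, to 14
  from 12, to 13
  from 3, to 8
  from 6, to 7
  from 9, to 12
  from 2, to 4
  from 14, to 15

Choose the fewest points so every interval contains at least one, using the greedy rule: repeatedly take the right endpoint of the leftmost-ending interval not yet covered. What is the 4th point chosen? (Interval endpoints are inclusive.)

15

By right end: [1,3]  [2,4]  [2,6]  [6,7]  [3,8]  [9,12]  [12,13]  [7,14]  [14,15]
[1,3] uncovered → point at 3; [6,7] uncovered → point at 7; [9,12] uncovered → point at 12; [14,15] uncovered → point at 15.
Points: 3, 7, 12, 15 (4 total).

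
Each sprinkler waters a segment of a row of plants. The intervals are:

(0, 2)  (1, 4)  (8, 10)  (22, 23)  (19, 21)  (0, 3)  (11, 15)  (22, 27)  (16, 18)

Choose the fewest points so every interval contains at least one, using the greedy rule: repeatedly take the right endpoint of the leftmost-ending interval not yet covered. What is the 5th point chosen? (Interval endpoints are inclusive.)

21

By right end: [0,2]  [0,3]  [1,4]  [8,10]  [11,15]  [16,18]  [19,21]  [22,23]  [22,27]
[0,2] uncovered → point at 2; [8,10] uncovered → point at 10; [11,15] uncovered → point at 15; [16,18] uncovered → point at 18; [19,21] uncovered → point at 21; [22,23] uncovered → point at 23.
Points: 2, 10, 15, 18, 21, 23 (6 total).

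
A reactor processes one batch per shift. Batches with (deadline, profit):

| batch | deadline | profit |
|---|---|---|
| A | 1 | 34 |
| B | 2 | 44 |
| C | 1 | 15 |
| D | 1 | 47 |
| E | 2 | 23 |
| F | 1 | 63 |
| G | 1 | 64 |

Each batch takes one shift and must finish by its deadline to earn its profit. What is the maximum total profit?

Sort by profit descending; place each in the latest free slot ≤ its deadline.
Profit order: G=64 F=63 D=47 B=44 A=34 E=23 C=15
Assign: G→slot 1, F skipped, D skipped, B→slot 2, A skipped, E skipped, C skipped.
Slots: [1:G] [2:B]
Profit = 64 + 44 = 108

108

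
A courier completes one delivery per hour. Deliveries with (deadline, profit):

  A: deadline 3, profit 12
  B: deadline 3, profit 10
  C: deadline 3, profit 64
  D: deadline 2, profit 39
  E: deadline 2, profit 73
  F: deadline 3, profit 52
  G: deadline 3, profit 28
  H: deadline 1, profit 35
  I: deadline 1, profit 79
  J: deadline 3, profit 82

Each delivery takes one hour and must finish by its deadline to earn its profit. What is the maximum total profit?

Sort by profit descending; place each in the latest free slot ≤ its deadline.
By profit: J(d3,82), I(d1,79), E(d2,73), C(d3,64), F(d3,52), D(d2,39), H(d1,35), G(d3,28), A(d3,12), B(d3,10)
J→slot 3; I→slot 1; E→slot 2; C skipped; F skipped; D skipped; H skipped; G skipped; A skipped; B skipped.
Profit = 79 + 73 + 82 = 234

234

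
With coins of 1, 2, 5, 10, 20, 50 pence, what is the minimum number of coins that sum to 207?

6

Greedy: take as many of the largest coin as possible, then repeat with the remainder.
207 = 4×50 + 1×5 + 1×2
Total coins = 4 + 1 + 1 = 6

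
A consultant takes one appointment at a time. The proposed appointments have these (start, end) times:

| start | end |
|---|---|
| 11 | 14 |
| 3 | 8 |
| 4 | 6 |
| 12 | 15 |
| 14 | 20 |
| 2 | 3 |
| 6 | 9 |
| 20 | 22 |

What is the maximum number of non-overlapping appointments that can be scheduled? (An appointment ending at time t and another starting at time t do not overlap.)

Order by finish time; keep every interval that doesn't clash with the previous kept one.
Sorted by end: (2,3)  (4,6)  (3,8)  (6,9)  (11,14)  (12,15)  (14,20)  (20,22)
take (2,3); take (4,6); take (6,9); take (11,14); take (14,20); take (20,22).
Selected 6 appointments.

6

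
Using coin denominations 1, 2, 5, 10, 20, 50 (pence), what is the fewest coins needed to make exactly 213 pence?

7

Greedy: take as many of the largest coin as possible, then repeat with the remainder.
213 = 4×50 + 1×10 + 1×2 + 1×1
Total coins = 4 + 1 + 1 + 1 = 7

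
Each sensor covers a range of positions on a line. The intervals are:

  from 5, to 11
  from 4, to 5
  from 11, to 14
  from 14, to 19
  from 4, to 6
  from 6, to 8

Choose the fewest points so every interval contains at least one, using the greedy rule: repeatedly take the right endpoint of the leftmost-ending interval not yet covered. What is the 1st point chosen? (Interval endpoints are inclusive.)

5

Sorted: [4,5] [4,6] [6,8] [5,11] [11,14] [14,19]
{[4,5],[4,6]} hit by 5; {[6,8],[5,11]} hit by 8; {[11,14],[14,19]} hit by 14.
Points: 5, 8, 14 (3 total).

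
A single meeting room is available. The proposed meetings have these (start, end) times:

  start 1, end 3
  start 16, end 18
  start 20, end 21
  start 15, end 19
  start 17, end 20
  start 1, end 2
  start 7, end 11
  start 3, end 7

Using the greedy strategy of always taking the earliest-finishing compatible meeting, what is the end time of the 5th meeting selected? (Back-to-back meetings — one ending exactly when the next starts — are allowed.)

21

By end time: (1,2), (1,3), (3,7), (7,11), (16,18), (15,19), (17,20), (20,21).
Pick (1,2); next start ≥ 2 → (3,7); next start ≥ 7 → (7,11); next start ≥ 11 → (16,18); next start ≥ 18 → (20,21).
Selected: (1,2) (3,7) (7,11) (16,18) (20,21)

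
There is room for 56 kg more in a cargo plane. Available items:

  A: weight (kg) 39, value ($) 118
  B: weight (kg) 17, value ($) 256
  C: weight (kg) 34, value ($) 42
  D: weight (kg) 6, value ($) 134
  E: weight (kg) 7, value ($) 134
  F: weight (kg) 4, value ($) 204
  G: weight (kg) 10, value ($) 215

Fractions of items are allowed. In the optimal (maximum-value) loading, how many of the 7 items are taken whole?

5

Greedy by value/weight ratio, highest first.
Order: F (204/4=51.00) > D (134/6=22.33) > G (215/10=21.50) > E (134/7=19.14) > B (256/17=15.06) > A (118/39=3.03) > C (42/34=1.24)
Fill: take F (4 @ 204) → take D (6 @ 134) → take G (10 @ 215) → take E (7 @ 134) → take B (17 @ 256) → take 12/39 of A → 36.31; 56/56 used.
5 item(s) taken whole; one partial (take 12/39 of A).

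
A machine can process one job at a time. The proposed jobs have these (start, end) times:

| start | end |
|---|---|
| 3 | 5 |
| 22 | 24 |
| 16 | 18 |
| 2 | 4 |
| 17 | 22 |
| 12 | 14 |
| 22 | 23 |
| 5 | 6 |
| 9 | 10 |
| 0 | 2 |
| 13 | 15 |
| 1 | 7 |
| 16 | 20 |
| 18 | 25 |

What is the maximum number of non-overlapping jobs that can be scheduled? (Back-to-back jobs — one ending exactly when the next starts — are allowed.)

Order by finish time; keep every interval that doesn't clash with the previous kept one.
Sorted by end: (0,2)  (2,4)  (3,5)  (5,6)  (1,7)  (9,10)  (12,14)  (13,15)  (16,18)  (16,20)  (17,22)  (22,23)  (22,24)  (18,25)
take (0,2); take (2,4); take (5,6); take (9,10); take (12,14); skip (13,15); take (16,18); skip (16,20); take (22,23).
Selected 7 jobs.

7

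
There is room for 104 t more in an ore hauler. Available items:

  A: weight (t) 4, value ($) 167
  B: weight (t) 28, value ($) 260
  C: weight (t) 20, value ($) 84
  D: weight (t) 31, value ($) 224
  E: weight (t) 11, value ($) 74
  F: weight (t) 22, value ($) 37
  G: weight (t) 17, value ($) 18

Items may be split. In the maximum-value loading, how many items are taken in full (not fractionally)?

5

Ratios (sorted): A 41.75, B 9.29, D 7.23, E 6.73, C 4.20, F 1.68, G 1.06
take A (4 @ 167); take B (28 @ 260); take D (31 @ 224); take E (11 @ 74); take C (20 @ 84); take 10/22 of F → 16.82. Capacity used 104/104.
5 item(s) taken whole; one partial (take 10/22 of F).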